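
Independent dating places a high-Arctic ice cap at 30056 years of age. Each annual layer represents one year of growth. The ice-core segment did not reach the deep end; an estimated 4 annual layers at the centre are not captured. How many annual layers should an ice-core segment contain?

30052 annual layers

At one annual layer per year, 30056 years correspond to 30056 annual layers.
Less the 4 uncaptured annual layers: 30056 − 4 = 30052.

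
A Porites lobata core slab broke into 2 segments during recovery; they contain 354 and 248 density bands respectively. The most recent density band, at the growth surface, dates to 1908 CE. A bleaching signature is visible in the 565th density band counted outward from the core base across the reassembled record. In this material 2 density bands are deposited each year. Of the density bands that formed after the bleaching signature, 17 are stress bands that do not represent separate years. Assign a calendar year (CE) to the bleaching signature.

Total density bands = 354 + 248 = 602.
602 − 565 = 37 density bands lie beyond the bleaching signature toward the growth surface.
37 − 17 false = 20 true density bands after the bleaching signature.
20 density bands at 2 per year is 20 / 2 = 10 years.
Counting back 10 years from 1908 CE places the bleaching signature in 1908 − 10 = 1898 CE.

1898 CE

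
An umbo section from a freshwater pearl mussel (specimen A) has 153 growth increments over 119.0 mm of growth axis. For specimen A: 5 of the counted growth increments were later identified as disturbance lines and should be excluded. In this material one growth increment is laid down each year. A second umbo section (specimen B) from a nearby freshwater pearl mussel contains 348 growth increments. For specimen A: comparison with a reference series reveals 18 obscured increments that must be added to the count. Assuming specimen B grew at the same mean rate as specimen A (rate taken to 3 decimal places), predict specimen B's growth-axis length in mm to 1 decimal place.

249.5 mm

Specimen A: true growth increment count = 153 − 5 + 18 = 166.
A: Mean rate = 119.0 mm / 166 years ≈ 0.717 mm/year.
Length of B = 0.717 × 348 = 249.5 mm.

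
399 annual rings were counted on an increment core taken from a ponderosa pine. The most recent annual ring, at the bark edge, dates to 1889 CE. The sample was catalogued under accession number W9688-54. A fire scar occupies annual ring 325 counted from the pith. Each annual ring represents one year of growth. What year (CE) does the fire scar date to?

1815 CE

399 − 325 = 74 annual rings lie beyond the fire scar toward the bark edge.
1889 − 74 = 1815 CE.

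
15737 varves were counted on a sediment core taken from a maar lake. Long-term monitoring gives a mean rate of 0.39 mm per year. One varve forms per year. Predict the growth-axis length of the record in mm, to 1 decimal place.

6137.4 mm

The record spans 15737 years at 0.39 mm per year.
Predicted length = 0.39 mm/year × 15737 years = 6137.4 mm.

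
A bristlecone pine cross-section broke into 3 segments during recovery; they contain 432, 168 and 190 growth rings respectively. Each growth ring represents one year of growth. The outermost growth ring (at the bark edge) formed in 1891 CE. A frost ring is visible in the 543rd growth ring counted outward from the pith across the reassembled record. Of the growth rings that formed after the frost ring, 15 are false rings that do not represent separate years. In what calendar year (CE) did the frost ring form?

1659 CE

Total growth rings = 432 + 168 + 190 = 790.
Between growth ring 543 and the bark edge there are 790 − 543 = 247 growth rings.
Excluding 15 false growth rings: 247 − 15 = 232.
Counting back 232 years from 1891 CE places the frost ring in 1891 − 232 = 1659 CE.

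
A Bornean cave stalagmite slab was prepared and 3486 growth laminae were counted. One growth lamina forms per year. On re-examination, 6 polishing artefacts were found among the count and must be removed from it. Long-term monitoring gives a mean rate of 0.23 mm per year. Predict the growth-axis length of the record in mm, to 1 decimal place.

800.4 mm

Adjusted count: 3486 − 6 = 3480 growth laminae.
3480 years at 0.23 mm/year gives 0.23 × 3480 = 800.4 mm.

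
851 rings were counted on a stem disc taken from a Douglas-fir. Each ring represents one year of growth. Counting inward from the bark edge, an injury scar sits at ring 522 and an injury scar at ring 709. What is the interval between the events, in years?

187 years

Separation: 709 − 522 = 187 rings.
One ring per year makes the interval 187 years.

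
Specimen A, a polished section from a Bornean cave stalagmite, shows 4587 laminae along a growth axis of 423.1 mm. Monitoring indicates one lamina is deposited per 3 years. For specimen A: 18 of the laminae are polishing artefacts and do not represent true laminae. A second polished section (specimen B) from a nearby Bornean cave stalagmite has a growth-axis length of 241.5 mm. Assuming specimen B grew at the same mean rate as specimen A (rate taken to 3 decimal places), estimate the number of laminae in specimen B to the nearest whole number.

Specimen A: correcting the raw count gives 4587 − 18 = 4569 true laminae.
Specimen A: multiplying by 3 years per lamina: 4569 × 3 = 13707 years.
A: Extension rate ≈ 423.1 / 13707 = 0.031 mm/year.
B spans 241.5 / 0.031 = 7790.32 years; at 3 years per lamina that is 7790.32 / 3 ≈ 2597 laminae.

2597 laminae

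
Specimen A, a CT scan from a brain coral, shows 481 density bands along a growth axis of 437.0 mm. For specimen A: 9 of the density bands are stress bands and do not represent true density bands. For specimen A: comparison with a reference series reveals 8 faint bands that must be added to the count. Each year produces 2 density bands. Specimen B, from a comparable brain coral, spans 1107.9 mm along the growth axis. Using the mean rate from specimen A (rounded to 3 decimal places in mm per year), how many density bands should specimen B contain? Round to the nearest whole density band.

1217 density bands

Specimen A: adjusted count: 481 − 9 + 8 = 480 density bands.
Specimen A: with 2 density bands per year, 480 / 2 = 240 years.
A: 437.0 mm over 240 years gives 437.0 / 240 ≈ 1.821 mm per year.
Specimen B: 1107.9 mm / 1.821 mm per year = 608.40 years; at 2 density bands per year that is 608.40 × 2 ≈ 1217 density bands.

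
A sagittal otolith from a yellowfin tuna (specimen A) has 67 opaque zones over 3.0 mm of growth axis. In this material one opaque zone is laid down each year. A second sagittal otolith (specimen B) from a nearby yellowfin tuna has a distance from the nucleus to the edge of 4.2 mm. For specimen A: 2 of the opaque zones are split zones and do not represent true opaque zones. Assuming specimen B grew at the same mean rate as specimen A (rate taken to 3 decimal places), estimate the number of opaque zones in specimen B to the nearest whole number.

Specimen A: after corrections the count is 67 − 2 = 65 opaque zones.
A: 3.0 mm over 65 years gives 3.0 / 65 ≈ 0.046 mm/year.
Specimen B: 4.2 mm / 0.046 mm per year = 91.30 years ≈ 91 opaque zones.

91 opaque zones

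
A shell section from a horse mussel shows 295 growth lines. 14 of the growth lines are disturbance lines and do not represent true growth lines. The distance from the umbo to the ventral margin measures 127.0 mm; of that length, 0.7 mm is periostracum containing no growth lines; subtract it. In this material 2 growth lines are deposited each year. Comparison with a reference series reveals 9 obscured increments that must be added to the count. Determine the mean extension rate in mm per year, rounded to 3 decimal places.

Correcting the raw count gives 295 − 14 + 9 = 290 true growth lines.
290 growth lines at 2 per year is 290 / 2 = 145 years.
The growth record spans 127.0 − 0.7 = 126.3 mm.
Extension rate ≈ 126.3 / 145 = 0.871 mm per year.

0.871 mm per year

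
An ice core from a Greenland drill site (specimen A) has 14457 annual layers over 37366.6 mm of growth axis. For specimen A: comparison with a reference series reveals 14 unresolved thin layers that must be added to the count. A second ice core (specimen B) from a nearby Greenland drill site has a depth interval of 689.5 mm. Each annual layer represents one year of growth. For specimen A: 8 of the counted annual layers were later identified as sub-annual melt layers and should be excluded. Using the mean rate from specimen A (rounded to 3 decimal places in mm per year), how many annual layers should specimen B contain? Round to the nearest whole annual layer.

Specimen A: correcting the raw count gives 14457 − 8 + 14 = 14463 true annual layers.
A: Extension rate ≈ 37366.6 / 14463 = 2.584 mm per year.
For B, 689.5 / 2.584 = 266.83 years ≈ 267 annual layers.

267 annual layers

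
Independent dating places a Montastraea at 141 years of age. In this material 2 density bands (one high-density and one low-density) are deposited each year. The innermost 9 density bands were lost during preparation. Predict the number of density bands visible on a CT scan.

141 years at 2 density bands per year gives 141 × 2 = 282 density bands.
282 − 9 missed = 273 density bands expected in the prepared section.

273 density bands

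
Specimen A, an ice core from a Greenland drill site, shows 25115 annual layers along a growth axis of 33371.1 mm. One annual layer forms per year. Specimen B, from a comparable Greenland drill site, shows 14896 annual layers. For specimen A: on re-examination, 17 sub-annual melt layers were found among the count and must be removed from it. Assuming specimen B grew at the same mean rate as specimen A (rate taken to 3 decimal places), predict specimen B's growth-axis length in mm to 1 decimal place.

Specimen A: correcting the raw count gives 25115 − 17 = 25098 true annual layers.
A: 33371.1 mm over 25098 years gives 33371.1 / 25098 ≈ 1.330 mm/year.
B's length ≈ 1.330 × 14896 = 19811.7 mm.

19811.7 mm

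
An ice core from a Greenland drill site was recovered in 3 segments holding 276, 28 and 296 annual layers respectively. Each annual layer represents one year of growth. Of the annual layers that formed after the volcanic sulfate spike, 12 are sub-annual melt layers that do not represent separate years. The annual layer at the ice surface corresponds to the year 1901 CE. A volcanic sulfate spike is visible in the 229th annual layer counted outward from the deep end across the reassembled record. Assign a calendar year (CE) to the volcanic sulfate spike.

Total annual layers = 276 + 28 + 296 = 600.
600 − 229 = 371 annual layers lie beyond the volcanic sulfate spike toward the ice surface.
Excluding 12 false annual layers: 371 − 12 = 359.
The annual layer at the ice surface is 1901 CE, so the volcanic sulfate spike dates to 1901 − 359 = 1542 CE.

1542 CE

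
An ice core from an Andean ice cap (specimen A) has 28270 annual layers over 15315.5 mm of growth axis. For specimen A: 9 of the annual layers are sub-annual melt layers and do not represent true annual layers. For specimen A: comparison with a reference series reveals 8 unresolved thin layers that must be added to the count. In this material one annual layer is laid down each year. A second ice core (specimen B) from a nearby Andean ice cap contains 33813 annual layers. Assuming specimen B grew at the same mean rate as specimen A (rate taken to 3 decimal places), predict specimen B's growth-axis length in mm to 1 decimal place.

Specimen A: adjusted count: 28270 − 9 + 8 = 28269 annual layers.
A: 15315.5 mm over 28269 years gives 15315.5 / 28269 ≈ 0.542 mm/year.
Length of B = 0.542 × 33813 = 18326.6 mm.

18326.6 mm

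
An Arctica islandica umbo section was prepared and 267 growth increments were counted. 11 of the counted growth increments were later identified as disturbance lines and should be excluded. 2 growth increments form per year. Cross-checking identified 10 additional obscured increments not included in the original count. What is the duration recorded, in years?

133 years

Adjusted count: 267 − 11 + 10 = 266 growth increments.
With 2 growth increments per year, 266 / 2 = 133 years.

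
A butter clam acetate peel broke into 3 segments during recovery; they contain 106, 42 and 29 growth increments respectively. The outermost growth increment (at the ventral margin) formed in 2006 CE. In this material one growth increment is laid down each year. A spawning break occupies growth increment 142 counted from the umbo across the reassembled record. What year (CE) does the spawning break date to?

Total growth increments = 106 + 42 + 29 = 177.
177 − 142 = 35 growth increments lie beyond the spawning break toward the ventral margin.
The growth increment at the ventral margin is 2006 CE, so the spawning break dates to 2006 − 35 = 1971 CE.

1971 CE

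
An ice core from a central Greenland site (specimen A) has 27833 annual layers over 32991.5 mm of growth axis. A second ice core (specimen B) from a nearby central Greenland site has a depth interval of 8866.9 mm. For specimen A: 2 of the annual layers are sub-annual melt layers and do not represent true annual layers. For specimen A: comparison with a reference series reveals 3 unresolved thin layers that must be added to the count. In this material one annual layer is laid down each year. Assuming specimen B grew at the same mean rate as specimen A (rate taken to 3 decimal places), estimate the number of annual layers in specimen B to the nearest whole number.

7483 annual layers

Specimen A: correcting the raw count gives 27833 − 2 + 3 = 27834 true annual layers.
A: Mean rate = 32991.5 mm / 27834 years ≈ 1.185 mm/year.
B spans 8866.9 / 1.185 = 7482.62 years ≈ 7483 annual layers.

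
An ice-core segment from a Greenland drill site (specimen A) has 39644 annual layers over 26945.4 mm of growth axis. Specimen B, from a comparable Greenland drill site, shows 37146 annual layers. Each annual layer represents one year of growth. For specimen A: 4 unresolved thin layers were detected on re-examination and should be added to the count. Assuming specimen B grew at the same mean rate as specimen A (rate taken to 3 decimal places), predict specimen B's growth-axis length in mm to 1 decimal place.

Specimen A: correcting the raw count gives 39644 + 4 = 39648 true annual layers.
A: 26945.4 mm over 39648 years gives 26945.4 / 39648 ≈ 0.680 mm/year.
For B, 0.680 mm/year × 37146 years = 25259.3 mm.

25259.3 mm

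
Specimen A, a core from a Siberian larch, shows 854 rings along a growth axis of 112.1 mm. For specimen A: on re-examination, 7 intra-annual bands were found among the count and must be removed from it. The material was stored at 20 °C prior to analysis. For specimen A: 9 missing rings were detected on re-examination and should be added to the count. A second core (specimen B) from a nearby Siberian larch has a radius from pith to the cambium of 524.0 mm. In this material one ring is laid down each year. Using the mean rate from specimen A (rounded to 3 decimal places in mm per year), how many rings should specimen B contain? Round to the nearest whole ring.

Specimen A: adjusted count: 854 − 7 + 9 = 856 rings.
A: 112.1 mm over 856 years gives 112.1 / 856 ≈ 0.131 mm/yr.
For B, 524.0 / 0.131 = 4000.00 years ≈ 4000 rings.

4000 rings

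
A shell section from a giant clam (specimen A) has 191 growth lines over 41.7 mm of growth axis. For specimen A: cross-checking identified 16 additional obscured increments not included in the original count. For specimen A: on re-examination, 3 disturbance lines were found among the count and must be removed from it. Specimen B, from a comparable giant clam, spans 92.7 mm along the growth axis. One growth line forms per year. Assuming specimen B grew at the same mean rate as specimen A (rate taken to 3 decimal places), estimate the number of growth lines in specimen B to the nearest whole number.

454 growth lines

Specimen A: correcting the raw count gives 191 − 3 + 16 = 204 true growth lines.
A: 41.7 mm over 204 years gives 41.7 / 204 ≈ 0.204 mm/yr.
For B, 92.7 / 0.204 = 454.41 years ≈ 454 growth lines.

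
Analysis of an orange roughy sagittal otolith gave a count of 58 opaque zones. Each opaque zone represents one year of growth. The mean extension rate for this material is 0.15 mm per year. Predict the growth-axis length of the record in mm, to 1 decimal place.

58 years of growth are recorded.
58 years at 0.15 mm/year gives 0.15 × 58 = 8.7 mm.

8.7 mm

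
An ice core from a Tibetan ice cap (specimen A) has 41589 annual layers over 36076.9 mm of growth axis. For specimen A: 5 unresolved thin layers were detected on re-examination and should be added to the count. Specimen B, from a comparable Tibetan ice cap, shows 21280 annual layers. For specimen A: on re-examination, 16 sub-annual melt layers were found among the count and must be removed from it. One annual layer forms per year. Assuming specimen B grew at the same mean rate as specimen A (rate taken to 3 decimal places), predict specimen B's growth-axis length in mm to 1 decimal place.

18471.0 mm

Specimen A: adjusted count: 41589 − 16 + 5 = 41578 annual layers.
A: Mean rate = 36076.9 mm / 41578 years ≈ 0.868 mm per year.
B's length ≈ 0.868 × 21280 = 18471.0 mm.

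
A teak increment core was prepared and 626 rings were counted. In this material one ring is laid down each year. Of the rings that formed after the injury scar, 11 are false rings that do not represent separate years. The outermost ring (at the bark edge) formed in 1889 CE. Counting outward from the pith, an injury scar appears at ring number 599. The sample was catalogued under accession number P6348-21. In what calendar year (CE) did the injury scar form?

1873 CE

Between ring 599 and the bark edge there are 626 − 599 = 27 rings.
27 − 11 false = 16 true rings after the injury scar.
1889 − 16 = 1873 CE.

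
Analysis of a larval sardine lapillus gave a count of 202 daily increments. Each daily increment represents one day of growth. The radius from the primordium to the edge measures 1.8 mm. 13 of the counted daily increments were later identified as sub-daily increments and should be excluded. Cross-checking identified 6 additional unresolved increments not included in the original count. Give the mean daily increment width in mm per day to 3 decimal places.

0.009 mm per day

After corrections the count is 202 − 13 + 6 = 195 daily increments.
Extension rate ≈ 1.8 / 195 = 0.009 mm per day.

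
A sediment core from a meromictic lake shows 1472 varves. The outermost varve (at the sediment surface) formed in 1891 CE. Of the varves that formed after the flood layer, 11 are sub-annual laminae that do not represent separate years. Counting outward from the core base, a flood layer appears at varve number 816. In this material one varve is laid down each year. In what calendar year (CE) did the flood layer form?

1246 CE

1472 − 816 = 656 varves lie beyond the flood layer toward the sediment surface.
656 − 11 false = 645 true varves after the flood layer.
The varve at the sediment surface is 1891 CE, so the flood layer dates to 1891 − 645 = 1246 CE.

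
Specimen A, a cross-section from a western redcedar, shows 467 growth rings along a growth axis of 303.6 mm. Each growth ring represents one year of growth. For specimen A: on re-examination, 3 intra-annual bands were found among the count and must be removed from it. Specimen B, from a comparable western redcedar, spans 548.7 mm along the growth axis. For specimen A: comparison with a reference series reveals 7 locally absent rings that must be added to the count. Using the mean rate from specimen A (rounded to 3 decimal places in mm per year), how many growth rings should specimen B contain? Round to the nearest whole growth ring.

851 growth rings

Specimen A: adjusted count: 467 − 3 + 7 = 471 growth rings.
A: 303.6 mm over 471 years gives 303.6 / 471 ≈ 0.645 mm/year.
For B, 548.7 / 0.645 = 850.70 years ≈ 851 growth rings.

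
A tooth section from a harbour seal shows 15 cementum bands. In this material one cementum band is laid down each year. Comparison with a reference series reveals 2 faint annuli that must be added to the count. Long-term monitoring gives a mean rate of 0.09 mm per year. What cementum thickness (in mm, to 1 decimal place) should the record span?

1.5 mm

Adjusted count: 15 + 2 = 17 cementum bands.
Predicted length = 0.09 mm/year × 17 years = 1.5 mm.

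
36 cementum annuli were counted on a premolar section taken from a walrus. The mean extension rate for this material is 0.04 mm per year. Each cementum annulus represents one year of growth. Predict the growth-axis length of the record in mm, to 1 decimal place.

1.4 mm

The record spans 36 years at 0.04 mm per year.
Predicted length = 0.04 mm/year × 36 years = 1.4 mm.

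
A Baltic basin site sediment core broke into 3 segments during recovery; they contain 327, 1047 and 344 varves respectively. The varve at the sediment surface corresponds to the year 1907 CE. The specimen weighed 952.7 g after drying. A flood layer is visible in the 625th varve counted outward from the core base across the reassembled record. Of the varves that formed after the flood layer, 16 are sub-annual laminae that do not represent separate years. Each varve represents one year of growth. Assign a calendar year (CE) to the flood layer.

Total varves = 327 + 1047 + 344 = 1718.
1718 − 625 = 1093 varves lie beyond the flood layer toward the sediment surface.
1093 − 16 false = 1077 true varves after the flood layer.
1907 − 1077 = 830 CE.

830 CE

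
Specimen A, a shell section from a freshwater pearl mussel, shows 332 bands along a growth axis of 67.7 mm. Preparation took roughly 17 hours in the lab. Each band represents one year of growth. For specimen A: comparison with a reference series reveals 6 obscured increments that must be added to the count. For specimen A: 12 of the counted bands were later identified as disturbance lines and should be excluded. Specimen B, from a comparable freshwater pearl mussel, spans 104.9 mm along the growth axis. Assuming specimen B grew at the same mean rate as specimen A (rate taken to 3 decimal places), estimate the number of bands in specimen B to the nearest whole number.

504 bands

Specimen A: after corrections the count is 332 − 12 + 6 = 326 bands.
A: 67.7 mm over 326 years gives 67.7 / 326 ≈ 0.208 mm/year.
B spans 104.9 / 0.208 = 504.33 years ≈ 504 bands.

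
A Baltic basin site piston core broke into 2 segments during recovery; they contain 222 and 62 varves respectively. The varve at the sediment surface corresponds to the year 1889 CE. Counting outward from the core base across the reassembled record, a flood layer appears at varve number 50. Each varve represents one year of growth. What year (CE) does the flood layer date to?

1655 CE

Total varves = 222 + 62 = 284.
Between varve 50 and the sediment surface there are 284 − 50 = 234 varves.
1889 − 234 = 1655 CE.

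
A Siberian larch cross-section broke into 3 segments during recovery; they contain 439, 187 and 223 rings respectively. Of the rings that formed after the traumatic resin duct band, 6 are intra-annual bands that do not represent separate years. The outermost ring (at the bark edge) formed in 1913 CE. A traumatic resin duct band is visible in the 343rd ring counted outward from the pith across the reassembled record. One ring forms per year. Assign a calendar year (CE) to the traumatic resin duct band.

1413 CE

Total rings = 439 + 187 + 223 = 849.
Between ring 343 and the bark edge there are 849 − 343 = 506 rings.
Removing the 6 false rings leaves 506 − 6 = 500 true rings beyond the traumatic resin duct band.
1913 − 500 = 1413 CE.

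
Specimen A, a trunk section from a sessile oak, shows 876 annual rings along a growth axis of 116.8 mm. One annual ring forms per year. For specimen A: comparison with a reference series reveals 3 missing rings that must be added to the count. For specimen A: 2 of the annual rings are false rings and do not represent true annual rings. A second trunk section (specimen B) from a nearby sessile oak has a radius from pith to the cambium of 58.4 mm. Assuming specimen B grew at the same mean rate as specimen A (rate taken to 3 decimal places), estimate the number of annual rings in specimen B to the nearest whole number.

Specimen A: adjusted count: 876 − 2 + 3 = 877 annual rings.
A: Mean rate = 116.8 mm / 877 years ≈ 0.133 mm/year.
For B, 58.4 / 0.133 = 439.10 years ≈ 439 annual rings.

439 annual rings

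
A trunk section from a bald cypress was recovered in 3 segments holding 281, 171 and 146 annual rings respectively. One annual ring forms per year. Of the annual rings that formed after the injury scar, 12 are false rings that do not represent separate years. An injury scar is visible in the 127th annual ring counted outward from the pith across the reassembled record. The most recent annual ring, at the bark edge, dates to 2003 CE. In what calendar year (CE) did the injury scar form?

1544 CE

Total annual rings = 281 + 171 + 146 = 598.
598 − 127 = 471 annual rings lie beyond the injury scar toward the bark edge.
471 − 12 false = 459 true annual rings after the injury scar.
2003 − 459 = 1544 CE.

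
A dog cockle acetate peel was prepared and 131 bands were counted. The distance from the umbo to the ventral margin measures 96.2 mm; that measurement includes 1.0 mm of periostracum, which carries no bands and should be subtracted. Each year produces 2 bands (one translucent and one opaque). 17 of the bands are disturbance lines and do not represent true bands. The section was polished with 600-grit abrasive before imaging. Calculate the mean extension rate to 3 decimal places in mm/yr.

1.670 mm/yr

Correcting the raw count gives 131 − 17 = 114 true bands.
With 2 bands per year, 114 / 2 = 57 years.
Net length = 96.2 − 1.0 = 95.2 mm.
Mean rate = 95.2 mm / 57 years ≈ 1.670 mm/yr.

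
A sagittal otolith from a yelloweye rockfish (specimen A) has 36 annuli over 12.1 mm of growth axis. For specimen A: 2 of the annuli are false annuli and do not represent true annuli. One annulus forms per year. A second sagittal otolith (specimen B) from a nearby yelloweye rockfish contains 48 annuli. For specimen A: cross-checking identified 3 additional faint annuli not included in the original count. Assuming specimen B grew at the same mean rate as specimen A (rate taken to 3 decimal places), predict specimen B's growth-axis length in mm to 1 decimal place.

15.7 mm

Specimen A: after corrections the count is 36 − 2 + 3 = 37 annuli.
A: Extension rate ≈ 12.1 / 37 = 0.327 mm per year.
B's length ≈ 0.327 × 48 = 15.7 mm.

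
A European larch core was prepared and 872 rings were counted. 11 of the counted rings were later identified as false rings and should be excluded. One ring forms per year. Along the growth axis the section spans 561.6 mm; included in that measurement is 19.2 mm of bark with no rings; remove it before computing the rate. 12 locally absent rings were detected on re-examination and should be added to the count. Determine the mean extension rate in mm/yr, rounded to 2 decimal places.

0.62 mm/yr

After corrections the count is 872 − 11 + 12 = 873 rings.
Net length = 561.6 − 19.2 = 542.4 mm.
Extension rate ≈ 542.4 / 873 = 0.62 mm/yr.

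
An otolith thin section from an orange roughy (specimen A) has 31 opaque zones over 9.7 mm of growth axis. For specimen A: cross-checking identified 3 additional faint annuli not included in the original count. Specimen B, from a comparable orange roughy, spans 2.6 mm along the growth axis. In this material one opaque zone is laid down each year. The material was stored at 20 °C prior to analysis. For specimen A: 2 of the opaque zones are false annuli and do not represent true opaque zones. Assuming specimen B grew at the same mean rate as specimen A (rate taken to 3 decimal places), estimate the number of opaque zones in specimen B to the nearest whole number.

Specimen A: adjusted count: 31 − 2 + 3 = 32 opaque zones.
A: Mean rate = 9.7 mm / 32 years ≈ 0.303 mm/year.
For B, 2.6 / 0.303 = 8.58 years ≈ 9 opaque zones.

9 opaque zones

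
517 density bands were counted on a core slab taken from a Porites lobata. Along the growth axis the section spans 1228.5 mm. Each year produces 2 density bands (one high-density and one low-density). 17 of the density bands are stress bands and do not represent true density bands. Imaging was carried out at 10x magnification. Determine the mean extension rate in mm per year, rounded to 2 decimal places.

True density band count = 517 − 17 = 500.
500 density bands at 2 per year is 500 / 2 = 250 years.
Mean rate = 1228.5 mm / 250 years ≈ 4.91 mm per year.

4.91 mm per year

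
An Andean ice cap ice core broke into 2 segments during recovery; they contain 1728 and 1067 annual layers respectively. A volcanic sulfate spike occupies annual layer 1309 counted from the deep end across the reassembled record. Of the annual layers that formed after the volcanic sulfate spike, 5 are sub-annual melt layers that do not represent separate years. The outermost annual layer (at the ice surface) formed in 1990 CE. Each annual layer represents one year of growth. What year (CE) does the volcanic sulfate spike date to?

509 CE

Total annual layers = 1728 + 1067 = 2795.
2795 − 1309 = 1486 annual layers lie beyond the volcanic sulfate spike toward the ice surface.
Excluding 5 false annual layers: 1486 − 5 = 1481.
1990 − 1481 = 509 CE.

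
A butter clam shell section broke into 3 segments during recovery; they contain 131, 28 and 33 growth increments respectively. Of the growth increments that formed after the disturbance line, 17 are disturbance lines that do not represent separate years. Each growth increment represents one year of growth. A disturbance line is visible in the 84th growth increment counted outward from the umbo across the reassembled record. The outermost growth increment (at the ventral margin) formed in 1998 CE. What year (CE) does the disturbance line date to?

1907 CE

Total growth increments = 131 + 28 + 33 = 192.
Between growth increment 84 and the ventral margin there are 192 − 84 = 108 growth increments.
Removing the 17 false growth increments leaves 108 − 17 = 91 true growth increments beyond the disturbance line.
1998 − 91 = 1907 CE.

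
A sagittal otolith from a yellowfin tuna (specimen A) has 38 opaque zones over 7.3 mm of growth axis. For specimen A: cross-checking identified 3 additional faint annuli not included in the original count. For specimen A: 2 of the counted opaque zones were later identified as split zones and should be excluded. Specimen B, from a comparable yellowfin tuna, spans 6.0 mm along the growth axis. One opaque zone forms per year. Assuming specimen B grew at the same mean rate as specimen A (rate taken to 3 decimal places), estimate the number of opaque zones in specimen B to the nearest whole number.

32 opaque zones

Specimen A: correcting the raw count gives 38 − 2 + 3 = 39 true opaque zones.
A: 7.3 mm over 39 years gives 7.3 / 39 ≈ 0.187 mm per year.
B spans 6.0 / 0.187 = 32.09 years ≈ 32 opaque zones.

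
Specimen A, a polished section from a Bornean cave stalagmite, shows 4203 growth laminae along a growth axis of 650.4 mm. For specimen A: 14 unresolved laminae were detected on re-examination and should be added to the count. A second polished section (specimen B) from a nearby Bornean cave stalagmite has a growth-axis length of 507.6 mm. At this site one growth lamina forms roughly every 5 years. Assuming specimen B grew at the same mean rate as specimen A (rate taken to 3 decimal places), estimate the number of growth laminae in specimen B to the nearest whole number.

3275 growth laminae

Specimen A: after corrections the count is 4203 + 14 = 4217 growth laminae.
Specimen A: at 5 years per growth lamina, 4217 × 5 = 21085 years.
A: 650.4 mm over 21085 years gives 650.4 / 21085 ≈ 0.031 mm/year.
B spans 507.6 / 0.031 = 16374.19 years; at 5 years per growth lamina that is 16374.19 / 5 ≈ 3275 growth laminae.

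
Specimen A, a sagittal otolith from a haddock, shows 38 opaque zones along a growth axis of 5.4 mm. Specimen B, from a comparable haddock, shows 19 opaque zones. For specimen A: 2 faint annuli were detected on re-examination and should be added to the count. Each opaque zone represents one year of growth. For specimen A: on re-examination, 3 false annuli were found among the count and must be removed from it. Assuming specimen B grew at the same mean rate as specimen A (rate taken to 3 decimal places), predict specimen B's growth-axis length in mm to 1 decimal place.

2.8 mm

Specimen A: true opaque zone count = 38 − 3 + 2 = 37.
A: Extension rate ≈ 5.4 / 37 = 0.146 mm/yr.
B's length ≈ 0.146 × 19 = 2.8 mm.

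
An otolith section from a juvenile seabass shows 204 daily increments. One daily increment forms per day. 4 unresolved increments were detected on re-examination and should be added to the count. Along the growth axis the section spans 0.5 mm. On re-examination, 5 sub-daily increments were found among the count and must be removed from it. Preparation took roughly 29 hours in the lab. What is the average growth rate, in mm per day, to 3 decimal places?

True daily increment count = 204 − 5 + 4 = 203.
0.5 mm over 203 days gives 0.5 / 203 ≈ 0.002 mm per day.

0.002 mm per day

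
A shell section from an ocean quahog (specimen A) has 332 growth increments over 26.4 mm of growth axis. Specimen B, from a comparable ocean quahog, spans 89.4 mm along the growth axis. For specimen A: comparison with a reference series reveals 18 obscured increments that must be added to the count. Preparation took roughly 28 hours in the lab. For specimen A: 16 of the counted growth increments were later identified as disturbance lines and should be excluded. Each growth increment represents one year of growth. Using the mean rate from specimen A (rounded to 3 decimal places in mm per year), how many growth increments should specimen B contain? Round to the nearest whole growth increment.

1132 growth increments

Specimen A: after corrections the count is 332 − 16 + 18 = 334 growth increments.
A: 26.4 mm over 334 years gives 26.4 / 334 ≈ 0.079 mm/yr.
Specimen B: 89.4 mm / 0.079 mm per year = 1131.65 years ≈ 1132 growth increments.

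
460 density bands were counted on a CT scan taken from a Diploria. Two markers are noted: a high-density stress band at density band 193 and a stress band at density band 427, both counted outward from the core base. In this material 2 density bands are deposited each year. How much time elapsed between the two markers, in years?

Separation: 427 − 193 = 234 density bands.
Dividing by 2 density bands per year: 234 / 2 = 117 years.

117 years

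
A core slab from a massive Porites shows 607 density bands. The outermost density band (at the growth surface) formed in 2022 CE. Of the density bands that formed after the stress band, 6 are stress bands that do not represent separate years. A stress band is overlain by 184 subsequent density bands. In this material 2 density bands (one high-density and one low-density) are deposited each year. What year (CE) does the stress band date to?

1933 CE

184 density bands formed after the stress band.
Excluding 6 false density bands: 184 − 6 = 178.
Dividing by 2 density bands per year: 178 / 2 = 89 years.
2022 − 89 = 1933 CE.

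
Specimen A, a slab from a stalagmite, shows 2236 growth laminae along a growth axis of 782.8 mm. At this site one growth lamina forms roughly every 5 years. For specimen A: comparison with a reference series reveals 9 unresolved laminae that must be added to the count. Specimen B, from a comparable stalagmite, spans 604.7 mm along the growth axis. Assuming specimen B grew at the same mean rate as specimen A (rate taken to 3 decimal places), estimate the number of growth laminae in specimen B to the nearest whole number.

1728 growth laminae

Specimen A: true growth lamina count = 2236 + 9 = 2245.
Specimen A: multiplying by 5 years per growth lamina: 2245 × 5 = 11225 years.
A: Mean rate = 782.8 mm / 11225 years ≈ 0.070 mm/year.
B spans 604.7 / 0.070 = 8638.57 years; at 5 years per growth lamina that is 8638.57 / 5 ≈ 1728 growth laminae.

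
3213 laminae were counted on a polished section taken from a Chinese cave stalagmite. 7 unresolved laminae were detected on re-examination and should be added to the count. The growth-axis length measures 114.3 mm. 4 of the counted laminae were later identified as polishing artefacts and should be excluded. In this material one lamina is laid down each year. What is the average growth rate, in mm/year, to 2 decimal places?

True lamina count = 3213 − 4 + 7 = 3216.
Extension rate ≈ 114.3 / 3216 = 0.04 mm/year.

0.04 mm/year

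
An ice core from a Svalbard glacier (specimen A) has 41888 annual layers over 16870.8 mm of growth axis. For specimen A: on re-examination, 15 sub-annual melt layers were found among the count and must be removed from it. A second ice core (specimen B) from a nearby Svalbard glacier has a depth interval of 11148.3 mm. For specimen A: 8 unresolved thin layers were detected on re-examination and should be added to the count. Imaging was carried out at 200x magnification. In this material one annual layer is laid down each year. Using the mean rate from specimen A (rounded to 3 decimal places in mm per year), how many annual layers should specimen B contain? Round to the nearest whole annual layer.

Specimen A: adjusted count: 41888 − 15 + 8 = 41881 annual layers.
A: 16870.8 mm over 41881 years gives 16870.8 / 41881 ≈ 0.403 mm/year.
Specimen B: 11148.3 mm / 0.403 mm per year = 27663.28 years ≈ 27663 annual layers.

27663 annual layers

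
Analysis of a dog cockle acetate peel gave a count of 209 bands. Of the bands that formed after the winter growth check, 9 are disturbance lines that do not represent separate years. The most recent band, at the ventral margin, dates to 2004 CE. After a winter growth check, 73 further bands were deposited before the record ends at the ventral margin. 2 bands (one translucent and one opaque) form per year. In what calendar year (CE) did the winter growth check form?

73 bands post-date the winter growth check.
73 − 9 false = 64 true bands after the winter growth check.
With 2 bands per year, 64 / 2 = 32 years.
Counting back 32 years from 2004 CE places the winter growth check in 2004 − 32 = 1972 CE.

1972 CE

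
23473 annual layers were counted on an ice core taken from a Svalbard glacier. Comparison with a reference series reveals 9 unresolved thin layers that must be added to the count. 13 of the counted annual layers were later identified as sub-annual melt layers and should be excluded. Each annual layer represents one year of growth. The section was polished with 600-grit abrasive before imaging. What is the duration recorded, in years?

23469 yr

After corrections the count is 23473 − 13 + 9 = 23469 annual layers.
One annual layer per year makes the duration 23469 years.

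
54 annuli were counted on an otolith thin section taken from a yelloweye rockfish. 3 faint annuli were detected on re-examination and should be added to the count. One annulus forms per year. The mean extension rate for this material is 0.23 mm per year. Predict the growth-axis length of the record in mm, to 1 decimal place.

After corrections the count is 54 + 3 = 57 annuli.
Length ≈ 0.23 × 57 = 13.1 mm.

13.1 mm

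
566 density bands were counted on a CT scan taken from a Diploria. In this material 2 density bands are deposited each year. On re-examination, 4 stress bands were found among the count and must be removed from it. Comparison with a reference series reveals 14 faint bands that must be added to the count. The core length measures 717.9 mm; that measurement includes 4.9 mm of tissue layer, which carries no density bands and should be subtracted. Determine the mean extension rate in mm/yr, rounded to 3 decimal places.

2.476 mm/yr

Adjusted count: 566 − 4 + 14 = 576 density bands.
Dividing by 2 density bands per year: 576 / 2 = 288 years.
Removing the 4.9 mm offcut leaves 717.9 − 4.9 = 713.0 mm.
713.0 mm over 288 years gives 713.0 / 288 ≈ 2.476 mm/yr.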